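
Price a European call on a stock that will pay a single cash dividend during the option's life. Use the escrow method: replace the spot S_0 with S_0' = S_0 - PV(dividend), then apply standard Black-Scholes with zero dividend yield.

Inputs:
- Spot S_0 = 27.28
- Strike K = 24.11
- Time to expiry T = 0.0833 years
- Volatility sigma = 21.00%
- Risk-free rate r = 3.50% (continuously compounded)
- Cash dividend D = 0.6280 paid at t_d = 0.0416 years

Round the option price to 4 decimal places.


Answer: Price = 2.6410

Derivation:
PV(D) = D * exp(-r * t_d) = 0.6280 * 0.99854506 = 0.62708630
S_0' = S_0 - PV(D) = 27.2800 - 0.62708630 = 26.65291370
d1 = (ln(S_0'/K) + (r + sigma^2/2)*T) / (sigma*sqrt(T)) = 1.73279412
d2 = d1 - sigma*sqrt(T) = 1.67218446
exp(-rT) = 0.99708875
N(d1) = 0.95843387; N(d2) = 0.95275602
C = S_0' * N(d1) - K * exp(-rT) * N(d2) = 26.65291370 * 0.95843387 - 24.1100 * 0.99708875 * 0.95275602 = 2.6410


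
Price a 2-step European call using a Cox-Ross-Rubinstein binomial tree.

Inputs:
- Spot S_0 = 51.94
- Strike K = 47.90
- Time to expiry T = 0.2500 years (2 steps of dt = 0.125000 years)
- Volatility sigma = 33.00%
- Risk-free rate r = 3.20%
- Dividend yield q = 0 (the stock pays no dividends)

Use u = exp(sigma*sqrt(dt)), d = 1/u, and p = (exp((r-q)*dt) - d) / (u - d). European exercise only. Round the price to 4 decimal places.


Answer: Price = V(0,0) = 6.1822

Derivation:
dt = T/N = 0.125000
u = exp(sigma*sqrt(dt)) = 1.123751; d = 1/u = 0.889876
p = (exp((r-q)*dt) - d) / (u - d) = 0.488002
Discount per step: exp(-r*dt) = 0.996008
Stock lattice S(k, i) with i counting down-moves:
  k=0: S(0,0) = 51.9400
  k=1: S(1,0) = 58.3677; S(1,1) = 46.2202
  k=2: S(2,0) = 65.5907; S(2,1) = 51.9400; S(2,2) = 41.1303
Terminal payoffs V(N, i) = max(S_T - K, 0):
  V(2,0) = 17.690735; V(2,1) = 4.040000; V(2,2) = 0.000000
Backward induction: V(k, i) = exp(-r*dt) * [p * V(k+1, i) + (1-p) * V(k+1, i+1)].
  V(1,0) = exp(-r*dt) * [p*17.690735 + (1-p)*4.040000] = 10.658869
  V(1,1) = exp(-r*dt) * [p*4.040000 + (1-p)*0.000000] = 1.963659
  V(0,0) = exp(-r*dt) * [p*10.658869 + (1-p)*1.963659] = 6.182163


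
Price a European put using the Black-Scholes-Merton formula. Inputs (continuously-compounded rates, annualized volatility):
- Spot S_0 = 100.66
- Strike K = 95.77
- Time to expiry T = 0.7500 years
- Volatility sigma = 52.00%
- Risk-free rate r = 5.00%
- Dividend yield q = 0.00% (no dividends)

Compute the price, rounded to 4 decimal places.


Answer: Price = 13.2918

Derivation:
d1 = (ln(S/K) + (r - q + 0.5*sigma^2) * T) / (sigma * sqrt(T)) = 0.41902088
d2 = d1 - sigma * sqrt(T) = -0.03131233
exp(-rT) = 0.96319442; exp(-qT) = 1.00000000
P = K * exp(-rT) * N(-d2) - S_0 * exp(-qT) * N(-d1)
N(-d1) = 0.33760044; N(-d2) = 0.51248977
P = 95.7700 * 0.96319442 * 0.51248977 - 100.6600 * 1.00000000 * 0.33760044 = 13.2918


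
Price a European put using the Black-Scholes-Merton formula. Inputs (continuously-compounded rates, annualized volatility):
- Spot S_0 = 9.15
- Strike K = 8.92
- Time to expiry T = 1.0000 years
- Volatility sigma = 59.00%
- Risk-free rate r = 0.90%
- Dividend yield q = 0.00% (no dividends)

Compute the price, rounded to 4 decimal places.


d1 = (ln(S/K) + (r - q + 0.5*sigma^2) * T) / (sigma * sqrt(T)) = 0.35340328
d2 = d1 - sigma * sqrt(T) = -0.23659672
exp(-rT) = 0.99104038; exp(-qT) = 1.00000000
P = K * exp(-rT) * N(-d2) - S_0 * exp(-qT) * N(-d1)
N(-d1) = 0.36189307; N(-d2) = 0.59351517
P = 8.9200 * 0.99104038 * 0.59351517 - 9.1500 * 1.00000000 * 0.36189307 = 1.9354

Answer: Price = 1.9354


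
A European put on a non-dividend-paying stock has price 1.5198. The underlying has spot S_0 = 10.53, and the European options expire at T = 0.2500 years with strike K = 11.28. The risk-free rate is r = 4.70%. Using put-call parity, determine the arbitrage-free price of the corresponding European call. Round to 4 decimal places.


Put-call parity: C - P = S_0 * exp(-qT) - K * exp(-rT).
S_0 * exp(-qT) = 10.5300 * 1.00000000 = 10.53000000
K * exp(-rT) = 11.2800 * 0.98831876 = 11.14823563
C = P + S*exp(-qT) - K*exp(-rT)
C = 1.5198 + 10.53000000 - 11.14823563 = 0.9016

Answer: Call price = 0.9016


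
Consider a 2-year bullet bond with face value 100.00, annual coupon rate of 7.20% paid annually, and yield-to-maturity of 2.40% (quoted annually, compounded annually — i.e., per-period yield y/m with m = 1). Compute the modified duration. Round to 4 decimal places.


Coupon per period c = face * coupon_rate / m = 7.200000
Periods per year m = 1; per-period yield y/m = 0.024000
Number of cashflows N = 2
Cashflows (t years, CF_t, discount factor 1/(1+y/m)^(m*t), PV):
  t = 1.0000: CF_t = 7.200000, DF = 0.976562, PV = 7.031250
  t = 2.0000: CF_t = 107.200000, DF = 0.953674, PV = 102.233887
Price P = sum_t PV_t = 109.265137
First compute Macaulay numerator sum_t t * PV_t:
  t * PV_t at t = 1.0000: 7.031250
  t * PV_t at t = 2.0000: 204.467773
Macaulay duration D = 211.499023 / 109.265137 = 1.935650
Modified duration = D / (1 + y/m) = 1.935650 / (1 + 0.024000) = 1.890283

Answer: Modified duration = 1.8903


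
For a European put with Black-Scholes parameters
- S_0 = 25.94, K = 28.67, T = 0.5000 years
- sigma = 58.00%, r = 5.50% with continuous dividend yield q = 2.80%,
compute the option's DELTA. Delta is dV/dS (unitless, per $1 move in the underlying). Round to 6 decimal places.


Answer: Delta = -0.495413

Derivation:
d1 = -0.0060106539; d2 = -0.4161325870
phi(d1) = 0.3989350740; exp(-qT) = 0.9860975443; exp(-rT) = 0.9728746826
N(-d1) = 0.5023978895
Delta = -exp(-qT) * N(-d1) = -0.9860975443 * 0.5023978895 = -0.495413


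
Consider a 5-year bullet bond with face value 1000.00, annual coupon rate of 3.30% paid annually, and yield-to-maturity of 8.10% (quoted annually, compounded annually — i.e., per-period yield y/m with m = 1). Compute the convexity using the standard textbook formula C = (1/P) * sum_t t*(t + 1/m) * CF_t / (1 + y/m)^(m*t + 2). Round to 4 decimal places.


Answer: Convexity = 23.2981

Derivation:
Coupon per period c = face * coupon_rate / m = 33.000000
Periods per year m = 1; per-period yield y/m = 0.081000
Number of cashflows N = 5
Cashflows (t years, CF_t, discount factor 1/(1+y/m)^(m*t), PV):
  t = 1.0000: CF_t = 33.000000, DF = 0.925069, PV = 30.527290
  t = 2.0000: CF_t = 33.000000, DF = 0.855753, PV = 28.239861
  t = 3.0000: CF_t = 33.000000, DF = 0.791631, PV = 26.123831
  t = 4.0000: CF_t = 33.000000, DF = 0.732314, PV = 24.166356
  t = 5.0000: CF_t = 1033.000000, DF = 0.677441, PV = 699.796638
Price P = sum_t PV_t = 808.853975
Convexity numerator sum_t t*(t + 1/m) * CF_t / (1+y/m)^(m*t + 2):
  t = 1.0000: term = 52.247661
  t = 2.0000: term = 144.998134
  t = 3.0000: term = 268.266669
  t = 4.0000: term = 413.608801
  t = 5.0000: term = 17965.599693
Convexity = (1/P) * sum = 18844.720959 / 808.853975 = 23.298051


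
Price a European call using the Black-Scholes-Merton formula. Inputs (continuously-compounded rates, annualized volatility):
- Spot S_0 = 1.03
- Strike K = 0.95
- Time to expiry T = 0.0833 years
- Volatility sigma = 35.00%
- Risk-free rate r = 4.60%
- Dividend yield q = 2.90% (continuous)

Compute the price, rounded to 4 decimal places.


d1 = (ln(S/K) + (r - q + 0.5*sigma^2) * T) / (sigma * sqrt(T)) = 0.86491492
d2 = d1 - sigma * sqrt(T) = 0.76389883
exp(-rT) = 0.99617553; exp(-qT) = 0.99758722
C = S_0 * exp(-qT) * N(d1) - K * exp(-rT) * N(d2)
N(d1) = 0.80645726; N(d2) = 0.77753623
C = 1.0300 * 0.99758722 * 0.80645726 - 0.9500 * 0.99617553 * 0.77753623 = 0.0928

Answer: Price = 0.0928


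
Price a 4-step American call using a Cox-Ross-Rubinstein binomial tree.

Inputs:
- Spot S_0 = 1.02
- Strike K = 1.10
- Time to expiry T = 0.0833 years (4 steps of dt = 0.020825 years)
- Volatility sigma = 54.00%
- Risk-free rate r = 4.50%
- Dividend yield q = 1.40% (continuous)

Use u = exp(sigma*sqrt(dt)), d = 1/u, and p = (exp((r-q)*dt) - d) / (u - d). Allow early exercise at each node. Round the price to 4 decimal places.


dt = T/N = 0.020825
u = exp(sigma*sqrt(dt)) = 1.081043; d = 1/u = 0.925032
p = (exp((r-q)*dt) - d) / (u - d) = 0.484668
Discount per step: exp(-r*dt) = 0.999063
Stock lattice S(k, i) with i counting down-moves:
  k=0: S(0,0) = 1.0200
  k=1: S(1,0) = 1.1027; S(1,1) = 0.9435
  k=2: S(2,0) = 1.1920; S(2,1) = 1.0200; S(2,2) = 0.8728
  k=3: S(3,0) = 1.2886; S(3,1) = 1.1027; S(3,2) = 0.9435; S(3,3) = 0.8074
  k=4: S(4,0) = 1.3931; S(4,1) = 1.1920; S(4,2) = 1.0200; S(4,3) = 0.8728; S(4,4) = 0.7468
Terminal payoffs V(N, i) = max(S_T - K, 0):
  V(4,0) = 0.293069; V(4,1) = 0.092028; V(4,2) = 0.000000; V(4,3) = 0.000000; V(4,4) = 0.000000
Backward induction: V(k, i) = exp(-r*dt) * [p * V(k+1, i) + (1-p) * V(k+1, i+1)]; then take max(V_cont, immediate exercise) for American.
  V(3,0) = exp(-r*dt) * [p*0.293069 + (1-p)*0.092028] = 0.189289; exercise = 0.188634; V(3,0) = max -> 0.189289
  V(3,1) = exp(-r*dt) * [p*0.092028 + (1-p)*0.000000] = 0.044561; exercise = 0.002664; V(3,1) = max -> 0.044561
  V(3,2) = exp(-r*dt) * [p*0.000000 + (1-p)*0.000000] = 0.000000; exercise = 0.000000; V(3,2) = max -> 0.000000
  V(3,3) = exp(-r*dt) * [p*0.000000 + (1-p)*0.000000] = 0.000000; exercise = 0.000000; V(3,3) = max -> 0.000000
  V(2,0) = exp(-r*dt) * [p*0.189289 + (1-p)*0.044561] = 0.114598; exercise = 0.092028; V(2,0) = max -> 0.114598
  V(2,1) = exp(-r*dt) * [p*0.044561 + (1-p)*0.000000] = 0.021577; exercise = 0.000000; V(2,1) = max -> 0.021577
  V(2,2) = exp(-r*dt) * [p*0.000000 + (1-p)*0.000000] = 0.000000; exercise = 0.000000; V(2,2) = max -> 0.000000
  V(1,0) = exp(-r*dt) * [p*0.114598 + (1-p)*0.021577] = 0.066599; exercise = 0.002664; V(1,0) = max -> 0.066599
  V(1,1) = exp(-r*dt) * [p*0.021577 + (1-p)*0.000000] = 0.010448; exercise = 0.000000; V(1,1) = max -> 0.010448
  V(0,0) = exp(-r*dt) * [p*0.066599 + (1-p)*0.010448] = 0.037627; exercise = 0.000000; V(0,0) = max -> 0.037627

Answer: Price = V(0,0) = 0.0376


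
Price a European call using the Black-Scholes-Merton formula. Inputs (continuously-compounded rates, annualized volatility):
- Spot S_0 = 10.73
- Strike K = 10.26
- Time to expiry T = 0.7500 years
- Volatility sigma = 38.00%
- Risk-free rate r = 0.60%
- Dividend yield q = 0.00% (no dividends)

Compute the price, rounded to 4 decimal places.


Answer: Price = 1.6419

Derivation:
d1 = (ln(S/K) + (r - q + 0.5*sigma^2) * T) / (sigma * sqrt(T)) = 0.31432382
d2 = d1 - sigma * sqrt(T) = -0.01476583
exp(-rT) = 0.99551011; exp(-qT) = 1.00000000
C = S_0 * exp(-qT) * N(d1) - K * exp(-rT) * N(d2)
N(d1) = 0.62336245; N(d2) = 0.49410950
C = 10.7300 * 1.00000000 * 0.62336245 - 10.2600 * 0.99551011 * 0.49410950 = 1.6419


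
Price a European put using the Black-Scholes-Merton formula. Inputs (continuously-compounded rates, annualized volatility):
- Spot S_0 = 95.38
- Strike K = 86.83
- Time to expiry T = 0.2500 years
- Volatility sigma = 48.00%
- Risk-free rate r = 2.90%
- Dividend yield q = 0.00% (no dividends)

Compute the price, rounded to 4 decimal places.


Answer: Price = 4.8383

Derivation:
d1 = (ln(S/K) + (r - q + 0.5*sigma^2) * T) / (sigma * sqrt(T)) = 0.54152804
d2 = d1 - sigma * sqrt(T) = 0.30152804
exp(-rT) = 0.99277622; exp(-qT) = 1.00000000
P = K * exp(-rT) * N(-d2) - S_0 * exp(-qT) * N(-d1)
N(-d1) = 0.29407184; N(-d2) = 0.38150594
P = 86.8300 * 0.99277622 * 0.38150594 - 95.3800 * 1.00000000 * 0.29407184 = 4.8383


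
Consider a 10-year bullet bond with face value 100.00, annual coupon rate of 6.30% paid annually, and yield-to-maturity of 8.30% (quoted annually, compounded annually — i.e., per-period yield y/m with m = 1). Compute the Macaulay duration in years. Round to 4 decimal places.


Answer: Macaulay duration = 7.5238 years

Derivation:
Coupon per period c = face * coupon_rate / m = 6.300000
Periods per year m = 1; per-period yield y/m = 0.083000
Number of cashflows N = 10
Cashflows (t years, CF_t, discount factor 1/(1+y/m)^(m*t), PV):
  t = 1.0000: CF_t = 6.300000, DF = 0.923361, PV = 5.817175
  t = 2.0000: CF_t = 6.300000, DF = 0.852596, PV = 5.371352
  t = 3.0000: CF_t = 6.300000, DF = 0.787254, PV = 4.959697
  t = 4.0000: CF_t = 6.300000, DF = 0.726919, PV = 4.579591
  t = 5.0000: CF_t = 6.300000, DF = 0.671209, PV = 4.228616
  t = 6.0000: CF_t = 6.300000, DF = 0.619768, PV = 3.904539
  t = 7.0000: CF_t = 6.300000, DF = 0.572270, PV = 3.605300
  t = 8.0000: CF_t = 6.300000, DF = 0.528412, PV = 3.328993
  t = 9.0000: CF_t = 6.300000, DF = 0.487915, PV = 3.073863
  t = 10.0000: CF_t = 106.300000, DF = 0.450521, PV = 47.890426
Price P = sum_t PV_t = 86.759552
Macaulay numerator sum_t t * PV_t:
  t * PV_t at t = 1.0000: 5.817175
  t * PV_t at t = 2.0000: 10.742705
  t * PV_t at t = 3.0000: 14.879092
  t * PV_t at t = 4.0000: 18.318365
  t * PV_t at t = 5.0000: 21.143081
  t * PV_t at t = 6.0000: 23.427236
  t * PV_t at t = 7.0000: 25.237097
  t * PV_t at t = 8.0000: 26.631945
  t * PV_t at t = 9.0000: 27.664763
  t * PV_t at t = 10.0000: 478.904258
Macaulay duration D = (sum_t t * PV_t) / P = 652.765716 / 86.759552 = 7.523848


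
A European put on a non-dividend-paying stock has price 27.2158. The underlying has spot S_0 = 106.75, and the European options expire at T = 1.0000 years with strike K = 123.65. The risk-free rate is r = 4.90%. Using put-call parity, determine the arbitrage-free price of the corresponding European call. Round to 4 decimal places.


Put-call parity: C - P = S_0 * exp(-qT) - K * exp(-rT).
S_0 * exp(-qT) = 106.7500 * 1.00000000 = 106.75000000
K * exp(-rT) = 123.6500 * 0.95218113 = 117.73719669
C = P + S*exp(-qT) - K*exp(-rT)
C = 27.2158 + 106.75000000 - 117.73719669 = 16.2286

Answer: Call price = 16.2286


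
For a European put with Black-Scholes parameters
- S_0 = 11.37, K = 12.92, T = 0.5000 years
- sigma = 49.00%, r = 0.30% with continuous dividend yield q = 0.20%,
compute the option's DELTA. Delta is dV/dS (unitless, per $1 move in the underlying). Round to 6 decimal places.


d1 = -0.1941605276; d2 = -0.5406428504
phi(d1) = 0.3914929825; exp(-qT) = 0.9990004998; exp(-rT) = 0.9985011244
N(-d1) = 0.5769749055
Delta = -exp(-qT) * N(-d1) = -0.9990004998 * 0.5769749055 = -0.576398

Answer: Delta = -0.576398


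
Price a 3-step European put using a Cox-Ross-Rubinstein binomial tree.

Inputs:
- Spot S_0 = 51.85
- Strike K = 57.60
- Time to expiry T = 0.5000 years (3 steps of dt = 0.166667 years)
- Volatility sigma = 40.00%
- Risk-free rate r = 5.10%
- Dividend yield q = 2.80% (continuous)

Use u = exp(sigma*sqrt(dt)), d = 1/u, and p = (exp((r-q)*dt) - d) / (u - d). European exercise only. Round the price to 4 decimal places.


Answer: Price = V(0,0) = 8.9562

Derivation:
dt = T/N = 0.166667
u = exp(sigma*sqrt(dt)) = 1.177389; d = 1/u = 0.849337
p = (exp((r-q)*dt) - d) / (u - d) = 0.470973
Discount per step: exp(-r*dt) = 0.991536
Stock lattice S(k, i) with i counting down-moves:
  k=0: S(0,0) = 51.8500
  k=1: S(1,0) = 61.0476; S(1,1) = 44.0381
  k=2: S(2,0) = 71.8768; S(2,1) = 51.8500; S(2,2) = 37.4032
  k=3: S(3,0) = 84.6270; S(3,1) = 61.0476; S(3,2) = 44.0381; S(3,3) = 31.7679
Terminal payoffs V(N, i) = max(K - S_T, 0):
  V(3,0) = 0.000000; V(3,1) = 0.000000; V(3,2) = 13.561880; V(3,3) = 25.832080
Backward induction: V(k, i) = exp(-r*dt) * [p * V(k+1, i) + (1-p) * V(k+1, i+1)].
  V(2,0) = exp(-r*dt) * [p*0.000000 + (1-p)*0.000000] = 0.000000
  V(2,1) = exp(-r*dt) * [p*0.000000 + (1-p)*13.561880] = 7.113872
  V(2,2) = exp(-r*dt) * [p*13.561880 + (1-p)*25.832080] = 19.883415
  V(1,0) = exp(-r*dt) * [p*0.000000 + (1-p)*7.113872] = 3.731575
  V(1,1) = exp(-r*dt) * [p*7.113872 + (1-p)*19.883415] = 13.751913
  V(0,0) = exp(-r*dt) * [p*3.731575 + (1-p)*13.751913] = 8.956151


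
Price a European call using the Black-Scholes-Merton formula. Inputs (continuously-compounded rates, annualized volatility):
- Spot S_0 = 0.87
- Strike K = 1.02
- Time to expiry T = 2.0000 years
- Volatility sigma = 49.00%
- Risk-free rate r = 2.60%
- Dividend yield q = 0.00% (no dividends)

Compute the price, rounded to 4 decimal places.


Answer: Price = 0.2028

Derivation:
d1 = (ln(S/K) + (r - q + 0.5*sigma^2) * T) / (sigma * sqrt(T)) = 0.19197993
d2 = d1 - sigma * sqrt(T) = -0.50098471
exp(-rT) = 0.94932887; exp(-qT) = 1.00000000
C = S_0 * exp(-qT) * N(d1) - K * exp(-rT) * N(d2)
N(d1) = 0.57612104; N(d2) = 0.30819094
C = 0.8700 * 1.00000000 * 0.57612104 - 1.0200 * 0.94932887 * 0.30819094 = 0.2028


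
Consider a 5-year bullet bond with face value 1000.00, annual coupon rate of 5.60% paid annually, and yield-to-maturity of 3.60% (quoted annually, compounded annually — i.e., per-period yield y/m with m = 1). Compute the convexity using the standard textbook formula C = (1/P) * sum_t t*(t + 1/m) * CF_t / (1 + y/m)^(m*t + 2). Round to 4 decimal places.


Coupon per period c = face * coupon_rate / m = 56.000000
Periods per year m = 1; per-period yield y/m = 0.036000
Number of cashflows N = 5
Cashflows (t years, CF_t, discount factor 1/(1+y/m)^(m*t), PV):
  t = 1.0000: CF_t = 56.000000, DF = 0.965251, PV = 54.054054
  t = 2.0000: CF_t = 56.000000, DF = 0.931709, PV = 52.175728
  t = 3.0000: CF_t = 56.000000, DF = 0.899333, PV = 50.362672
  t = 4.0000: CF_t = 56.000000, DF = 0.868082, PV = 48.612617
  t = 5.0000: CF_t = 1056.000000, DF = 0.837917, PV = 884.840803
Price P = sum_t PV_t = 1090.045874
Convexity numerator sum_t t*(t + 1/m) * CF_t / (1+y/m)^(m*t + 2):
  t = 1.0000: term = 100.725343
  t = 2.0000: term = 291.675705
  t = 3.0000: term = 563.080511
  t = 4.0000: term = 905.856678
  t = 5.0000: term = 24732.435495
Convexity = (1/P) * sum = 26593.773731 / 1090.045874 = 24.396931

Answer: Convexity = 24.3969


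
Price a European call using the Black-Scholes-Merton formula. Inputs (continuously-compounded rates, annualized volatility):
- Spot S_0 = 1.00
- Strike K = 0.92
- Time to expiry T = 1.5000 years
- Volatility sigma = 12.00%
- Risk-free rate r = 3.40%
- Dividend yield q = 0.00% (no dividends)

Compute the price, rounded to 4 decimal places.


d1 = (ln(S/K) + (r - q + 0.5*sigma^2) * T) / (sigma * sqrt(T)) = 0.98783573
d2 = d1 - sigma * sqrt(T) = 0.84086634
exp(-rT) = 0.95027867; exp(-qT) = 1.00000000
C = S_0 * exp(-qT) * N(d1) - K * exp(-rT) * N(d2)
N(d1) = 0.83838345; N(d2) = 0.79978859
C = 1.0000 * 1.00000000 * 0.83838345 - 0.9200 * 0.95027867 * 0.79978859 = 0.1392

Answer: Price = 0.1392


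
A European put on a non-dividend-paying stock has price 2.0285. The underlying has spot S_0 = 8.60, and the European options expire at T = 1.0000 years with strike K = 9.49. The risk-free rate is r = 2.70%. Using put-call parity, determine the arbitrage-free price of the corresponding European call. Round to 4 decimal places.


Put-call parity: C - P = S_0 * exp(-qT) - K * exp(-rT).
S_0 * exp(-qT) = 8.6000 * 1.00000000 = 8.60000000
K * exp(-rT) = 9.4900 * 0.97336124 = 9.23719818
C = P + S*exp(-qT) - K*exp(-rT)
C = 2.0285 + 8.60000000 - 9.23719818 = 1.3913

Answer: Call price = 1.3913


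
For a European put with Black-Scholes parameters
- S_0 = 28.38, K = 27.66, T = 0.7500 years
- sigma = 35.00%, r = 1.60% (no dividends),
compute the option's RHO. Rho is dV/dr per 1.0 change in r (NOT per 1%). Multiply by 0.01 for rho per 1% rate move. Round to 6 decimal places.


Answer: Rho = -10.471051

Derivation:
d1 = 0.2759234318; d2 = -0.0271854596
phi(d1) = 0.3840412143; exp(-qT) = 1.0000000000; exp(-rT) = 0.9880717129
N(-d2) = 0.5108440935
Rho = -K*T*exp(-rT)*N(-d2) = -27.6600 * 0.7500 * 0.9880717129 * 0.5108440935 = -10.471051


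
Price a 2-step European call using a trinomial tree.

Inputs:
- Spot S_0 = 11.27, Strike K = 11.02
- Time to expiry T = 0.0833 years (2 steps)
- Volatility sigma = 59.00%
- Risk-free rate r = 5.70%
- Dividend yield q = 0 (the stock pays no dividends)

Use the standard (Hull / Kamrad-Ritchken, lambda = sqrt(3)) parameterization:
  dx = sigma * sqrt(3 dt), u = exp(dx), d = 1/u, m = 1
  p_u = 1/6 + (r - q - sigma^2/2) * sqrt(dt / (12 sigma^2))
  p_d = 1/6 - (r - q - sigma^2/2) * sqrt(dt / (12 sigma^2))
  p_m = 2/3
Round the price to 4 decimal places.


dt = T/N = 0.041650; dx = sigma*sqrt(3*dt) = 0.208555
u = exp(dx) = 1.231896; d = 1/u = 0.811757
p_u = 0.154979, p_m = 0.666667, p_d = 0.178355
Discount per step: exp(-r*dt) = 0.997629
Stock lattice S(k, j) with j the centered position index:
  k=0: S(0,+0) = 11.2700
  k=1: S(1,-1) = 9.1485; S(1,+0) = 11.2700; S(1,+1) = 13.8835
  k=2: S(2,-2) = 7.4264; S(2,-1) = 9.1485; S(2,+0) = 11.2700; S(2,+1) = 13.8835; S(2,+2) = 17.1030
Terminal payoffs V(N, j) = max(S_T - K, 0):
  V(2,-2) = 0.000000; V(2,-1) = 0.000000; V(2,+0) = 0.250000; V(2,+1) = 2.863473; V(2,+2) = 6.083000
Backward induction: V(k, j) = exp(-r*dt) * [p_u * V(k+1, j+1) + p_m * V(k+1, j) + p_d * V(k+1, j-1)]
  V(1,-1) = exp(-r*dt) * [p_u*0.250000 + p_m*0.000000 + p_d*0.000000] = 0.038653
  V(1,+0) = exp(-r*dt) * [p_u*2.863473 + p_m*0.250000 + p_d*0.000000] = 0.608997
  V(1,+1) = exp(-r*dt) * [p_u*6.083000 + p_m*2.863473 + p_d*0.250000] = 2.889438
  V(0,+0) = exp(-r*dt) * [p_u*2.889438 + p_m*0.608997 + p_d*0.038653] = 0.858652

Answer: Price = V(0,0) = 0.8587


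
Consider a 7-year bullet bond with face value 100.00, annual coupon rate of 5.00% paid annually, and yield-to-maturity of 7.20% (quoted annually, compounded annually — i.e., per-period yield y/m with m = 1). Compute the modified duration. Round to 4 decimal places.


Answer: Modified duration = 5.6027

Derivation:
Coupon per period c = face * coupon_rate / m = 5.000000
Periods per year m = 1; per-period yield y/m = 0.072000
Number of cashflows N = 7
Cashflows (t years, CF_t, discount factor 1/(1+y/m)^(m*t), PV):
  t = 1.0000: CF_t = 5.000000, DF = 0.932836, PV = 4.664179
  t = 2.0000: CF_t = 5.000000, DF = 0.870183, PV = 4.350913
  t = 3.0000: CF_t = 5.000000, DF = 0.811738, PV = 4.058688
  t = 4.0000: CF_t = 5.000000, DF = 0.757218, PV = 3.786089
  t = 5.0000: CF_t = 5.000000, DF = 0.706360, PV = 3.531800
  t = 6.0000: CF_t = 5.000000, DF = 0.658918, PV = 3.294589
  t = 7.0000: CF_t = 105.000000, DF = 0.614662, PV = 64.539530
Price P = sum_t PV_t = 88.225789
First compute Macaulay numerator sum_t t * PV_t:
  t * PV_t at t = 1.0000: 4.664179
  t * PV_t at t = 2.0000: 8.701827
  t * PV_t at t = 3.0000: 12.176063
  t * PV_t at t = 4.0000: 15.144358
  t * PV_t at t = 5.0000: 17.658999
  t * PV_t at t = 6.0000: 19.767536
  t * PV_t at t = 7.0000: 451.776713
Macaulay duration D = 529.889675 / 88.225789 = 6.006063
Modified duration = D / (1 + y/m) = 6.006063 / (1 + 0.072000) = 5.602671


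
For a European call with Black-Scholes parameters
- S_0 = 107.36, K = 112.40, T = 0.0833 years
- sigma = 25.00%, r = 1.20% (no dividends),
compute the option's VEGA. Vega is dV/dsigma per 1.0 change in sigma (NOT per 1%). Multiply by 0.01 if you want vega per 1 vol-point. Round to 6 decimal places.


d1 = -0.5858765292; d2 = -0.6580308777
phi(d1) = 0.3360268583; exp(-qT) = 1.0000000000; exp(-rT) = 0.9990008994
Vega = S * exp(-qT) * phi(d1) * sqrt(T) = 107.3600 * 1.0000000000 * 0.3360268583 * 0.2886173938 = 10.412116

Answer: Vega = 10.412116


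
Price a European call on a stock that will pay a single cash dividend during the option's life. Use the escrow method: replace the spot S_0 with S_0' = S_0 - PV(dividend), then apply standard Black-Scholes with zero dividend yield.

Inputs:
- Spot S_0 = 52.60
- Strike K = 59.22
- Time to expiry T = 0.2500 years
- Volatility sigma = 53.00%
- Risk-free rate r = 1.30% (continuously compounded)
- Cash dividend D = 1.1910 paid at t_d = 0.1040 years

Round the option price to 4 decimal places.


PV(D) = D * exp(-r * t_d) = 1.1910 * 0.99864891 = 1.18939086
S_0' = S_0 - PV(D) = 52.6000 - 1.18939086 = 51.41060914
d1 = (ln(S_0'/K) + (r + sigma^2/2)*T) / (sigma*sqrt(T)) = -0.38887648
d2 = d1 - sigma*sqrt(T) = -0.65387648
exp(-rT) = 0.99675528
N(d1) = 0.34868376; N(d2) = 0.25659569
C = S_0' * N(d1) - K * exp(-rT) * N(d2) = 51.41060914 * 0.34868376 - 59.2200 * 0.99675528 * 0.25659569 = 2.7798

Answer: Price = 2.7798


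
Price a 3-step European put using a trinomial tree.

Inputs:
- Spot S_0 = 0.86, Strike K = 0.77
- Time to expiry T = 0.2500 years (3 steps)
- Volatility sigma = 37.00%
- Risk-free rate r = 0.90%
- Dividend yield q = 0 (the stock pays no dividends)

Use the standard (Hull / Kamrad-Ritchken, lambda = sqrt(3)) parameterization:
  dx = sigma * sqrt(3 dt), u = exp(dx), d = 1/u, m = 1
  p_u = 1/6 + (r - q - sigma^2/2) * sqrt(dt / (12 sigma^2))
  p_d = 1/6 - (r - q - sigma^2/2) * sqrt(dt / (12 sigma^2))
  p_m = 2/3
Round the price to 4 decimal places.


dt = T/N = 0.083333; dx = sigma*sqrt(3*dt) = 0.185000
u = exp(dx) = 1.203218; d = 1/u = 0.831104
p_u = 0.153277, p_m = 0.666667, p_d = 0.180056
Discount per step: exp(-r*dt) = 0.999250
Stock lattice S(k, j) with j the centered position index:
  k=0: S(0,+0) = 0.8600
  k=1: S(1,-1) = 0.7147; S(1,+0) = 0.8600; S(1,+1) = 1.0348
  k=2: S(2,-2) = 0.5940; S(2,-1) = 0.7147; S(2,+0) = 0.8600; S(2,+1) = 1.0348; S(2,+2) = 1.2451
  k=3: S(3,-3) = 0.4937; S(3,-2) = 0.5940; S(3,-1) = 0.7147; S(3,+0) = 0.8600; S(3,+1) = 1.0348; S(3,+2) = 1.2451; S(3,+3) = 1.4981
Terminal payoffs V(N, j) = max(K - S_T, 0):
  V(3,-3) = 0.276298; V(3,-2) = 0.175968; V(3,-1) = 0.055250; V(3,+0) = 0.000000; V(3,+1) = 0.000000; V(3,+2) = 0.000000; V(3,+3) = 0.000000
Backward induction: V(k, j) = exp(-r*dt) * [p_u * V(k+1, j+1) + p_m * V(k+1, j) + p_d * V(k+1, j-1)]
  V(2,-2) = exp(-r*dt) * [p_u*0.055250 + p_m*0.175968 + p_d*0.276298] = 0.175398
  V(2,-1) = exp(-r*dt) * [p_u*0.000000 + p_m*0.055250 + p_d*0.175968] = 0.068466
  V(2,+0) = exp(-r*dt) * [p_u*0.000000 + p_m*0.000000 + p_d*0.055250] = 0.009941
  V(2,+1) = exp(-r*dt) * [p_u*0.000000 + p_m*0.000000 + p_d*0.000000] = 0.000000
  V(2,+2) = exp(-r*dt) * [p_u*0.000000 + p_m*0.000000 + p_d*0.000000] = 0.000000
  V(1,-1) = exp(-r*dt) * [p_u*0.009941 + p_m*0.068466 + p_d*0.175398] = 0.078691
  V(1,+0) = exp(-r*dt) * [p_u*0.000000 + p_m*0.009941 + p_d*0.068466] = 0.018941
  V(1,+1) = exp(-r*dt) * [p_u*0.000000 + p_m*0.000000 + p_d*0.009941] = 0.001789
  V(0,+0) = exp(-r*dt) * [p_u*0.001789 + p_m*0.018941 + p_d*0.078691] = 0.027050

Answer: Price = V(0,0) = 0.0270


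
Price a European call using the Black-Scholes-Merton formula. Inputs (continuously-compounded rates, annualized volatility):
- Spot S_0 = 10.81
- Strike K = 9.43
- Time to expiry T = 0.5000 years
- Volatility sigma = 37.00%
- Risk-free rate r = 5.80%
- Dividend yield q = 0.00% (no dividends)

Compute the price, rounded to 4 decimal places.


Answer: Price = 2.0637

Derivation:
d1 = (ln(S/K) + (r - q + 0.5*sigma^2) * T) / (sigma * sqrt(T)) = 0.76367737
d2 = d1 - sigma * sqrt(T) = 0.50204786
exp(-rT) = 0.97141646; exp(-qT) = 1.00000000
C = S_0 * exp(-qT) * N(d1) - K * exp(-rT) * N(d2)
N(d1) = 0.77747023; N(d2) = 0.69218307
C = 10.8100 * 1.00000000 * 0.77747023 - 9.4300 * 0.97141646 * 0.69218307 = 2.0637


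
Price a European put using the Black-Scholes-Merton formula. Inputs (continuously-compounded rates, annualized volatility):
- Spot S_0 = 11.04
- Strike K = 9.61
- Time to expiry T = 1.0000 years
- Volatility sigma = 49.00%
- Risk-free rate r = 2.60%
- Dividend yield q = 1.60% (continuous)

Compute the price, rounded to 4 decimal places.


d1 = (ln(S/K) + (r - q + 0.5*sigma^2) * T) / (sigma * sqrt(T)) = 0.54851187
d2 = d1 - sigma * sqrt(T) = 0.05851187
exp(-rT) = 0.97433509; exp(-qT) = 0.98412732
P = K * exp(-rT) * N(-d2) - S_0 * exp(-qT) * N(-d1)
N(-d1) = 0.29167024; N(-d2) = 0.47667045
P = 9.6100 * 0.97433509 * 0.47667045 - 11.0400 * 0.98412732 * 0.29167024 = 1.2943

Answer: Price = 1.2943


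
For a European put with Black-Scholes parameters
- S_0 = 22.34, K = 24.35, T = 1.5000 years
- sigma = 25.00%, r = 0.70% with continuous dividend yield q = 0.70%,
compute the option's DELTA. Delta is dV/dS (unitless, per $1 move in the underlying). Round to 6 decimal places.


Answer: Delta = -0.545281

Derivation:
d1 = -0.1282815934; d2 = -0.4344678112
phi(d1) = 0.3956732175; exp(-qT) = 0.9895549326; exp(-rT) = 0.9895549326
N(-d1) = 0.5510369344
Delta = -exp(-qT) * N(-d1) = -0.9895549326 * 0.5510369344 = -0.545281


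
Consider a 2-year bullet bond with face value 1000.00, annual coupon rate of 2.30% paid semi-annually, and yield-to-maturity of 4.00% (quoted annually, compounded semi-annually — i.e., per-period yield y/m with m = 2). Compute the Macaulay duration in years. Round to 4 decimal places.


Coupon per period c = face * coupon_rate / m = 11.500000
Periods per year m = 2; per-period yield y/m = 0.020000
Number of cashflows N = 4
Cashflows (t years, CF_t, discount factor 1/(1+y/m)^(m*t), PV):
  t = 0.5000: CF_t = 11.500000, DF = 0.980392, PV = 11.274510
  t = 1.0000: CF_t = 11.500000, DF = 0.961169, PV = 11.053441
  t = 1.5000: CF_t = 11.500000, DF = 0.942322, PV = 10.836707
  t = 2.0000: CF_t = 1011.500000, DF = 0.923845, PV = 934.469648
Price P = sum_t PV_t = 967.634306
Macaulay numerator sum_t t * PV_t:
  t * PV_t at t = 0.5000: 5.637255
  t * PV_t at t = 1.0000: 11.053441
  t * PV_t at t = 1.5000: 16.255060
  t * PV_t at t = 2.0000: 1868.939297
Macaulay duration D = (sum_t t * PV_t) / P = 1901.885053 / 967.634306 = 1.965500

Answer: Macaulay duration = 1.9655 years


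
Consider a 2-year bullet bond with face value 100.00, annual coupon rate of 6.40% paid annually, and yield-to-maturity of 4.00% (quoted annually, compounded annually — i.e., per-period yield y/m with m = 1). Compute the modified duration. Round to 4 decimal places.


Answer: Modified duration = 1.8665

Derivation:
Coupon per period c = face * coupon_rate / m = 6.400000
Periods per year m = 1; per-period yield y/m = 0.040000
Number of cashflows N = 2
Cashflows (t years, CF_t, discount factor 1/(1+y/m)^(m*t), PV):
  t = 1.0000: CF_t = 6.400000, DF = 0.961538, PV = 6.153846
  t = 2.0000: CF_t = 106.400000, DF = 0.924556, PV = 98.372781
Price P = sum_t PV_t = 104.526627
First compute Macaulay numerator sum_t t * PV_t:
  t * PV_t at t = 1.0000: 6.153846
  t * PV_t at t = 2.0000: 196.745562
Macaulay duration D = 202.899408 / 104.526627 = 1.941127
Modified duration = D / (1 + y/m) = 1.941127 / (1 + 0.040000) = 1.866468


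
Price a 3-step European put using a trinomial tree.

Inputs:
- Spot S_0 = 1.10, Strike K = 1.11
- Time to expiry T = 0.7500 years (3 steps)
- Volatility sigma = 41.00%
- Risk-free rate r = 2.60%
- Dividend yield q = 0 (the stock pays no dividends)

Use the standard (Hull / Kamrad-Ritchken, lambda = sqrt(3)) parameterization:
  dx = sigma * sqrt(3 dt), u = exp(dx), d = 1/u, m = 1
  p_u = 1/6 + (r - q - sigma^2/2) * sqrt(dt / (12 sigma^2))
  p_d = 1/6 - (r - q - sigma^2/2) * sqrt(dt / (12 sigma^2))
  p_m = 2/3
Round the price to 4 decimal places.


dt = T/N = 0.250000; dx = sigma*sqrt(3*dt) = 0.355070
u = exp(dx) = 1.426281; d = 1/u = 0.701124
p_u = 0.146231, p_m = 0.666667, p_d = 0.187103
Discount per step: exp(-r*dt) = 0.993521
Stock lattice S(k, j) with j the centered position index:
  k=0: S(0,+0) = 1.1000
  k=1: S(1,-1) = 0.7712; S(1,+0) = 1.1000; S(1,+1) = 1.5689
  k=2: S(2,-2) = 0.5407; S(2,-1) = 0.7712; S(2,+0) = 1.1000; S(2,+1) = 1.5689; S(2,+2) = 2.2377
  k=3: S(3,-3) = 0.3791; S(3,-2) = 0.5407; S(3,-1) = 0.7712; S(3,+0) = 1.1000; S(3,+1) = 1.5689; S(3,+2) = 2.2377; S(3,+3) = 3.1916
Terminal payoffs V(N, j) = max(K - S_T, 0):
  V(3,-3) = 0.730879; V(3,-2) = 0.569268; V(3,-1) = 0.338764; V(3,+0) = 0.010000; V(3,+1) = 0.000000; V(3,+2) = 0.000000; V(3,+3) = 0.000000
Backward induction: V(k, j) = exp(-r*dt) * [p_u * V(k+1, j+1) + p_m * V(k+1, j) + p_d * V(k+1, j-1)]
  V(2,-2) = exp(-r*dt) * [p_u*0.338764 + p_m*0.569268 + p_d*0.730879] = 0.562133
  V(2,-1) = exp(-r*dt) * [p_u*0.010000 + p_m*0.338764 + p_d*0.569268] = 0.331653
  V(2,+0) = exp(-r*dt) * [p_u*0.000000 + p_m*0.010000 + p_d*0.338764] = 0.069596
  V(2,+1) = exp(-r*dt) * [p_u*0.000000 + p_m*0.000000 + p_d*0.010000] = 0.001859
  V(2,+2) = exp(-r*dt) * [p_u*0.000000 + p_m*0.000000 + p_d*0.000000] = 0.000000
  V(1,-1) = exp(-r*dt) * [p_u*0.069596 + p_m*0.331653 + p_d*0.562133] = 0.334276
  V(1,+0) = exp(-r*dt) * [p_u*0.001859 + p_m*0.069596 + p_d*0.331653] = 0.108018
  V(1,+1) = exp(-r*dt) * [p_u*0.000000 + p_m*0.001859 + p_d*0.069596] = 0.014169
  V(0,+0) = exp(-r*dt) * [p_u*0.014169 + p_m*0.108018 + p_d*0.334276] = 0.135743

Answer: Price = V(0,0) = 0.1357


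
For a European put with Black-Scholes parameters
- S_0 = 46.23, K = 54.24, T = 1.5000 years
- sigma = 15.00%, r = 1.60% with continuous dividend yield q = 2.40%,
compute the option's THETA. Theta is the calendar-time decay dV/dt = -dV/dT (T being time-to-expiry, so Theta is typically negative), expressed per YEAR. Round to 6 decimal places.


d1 = -0.8432488499; d2 = -1.0269605806
phi(d1) = 0.2795783106; exp(-qT) = 0.9646402935; exp(-rT) = 0.9762857098
Theta = -S*exp(-qT)*phi(d1)*sigma/(2*sqrt(T)) + r*K*exp(-rT)*N(-d2) - q*S*exp(-qT)*N(-d1)
N(-d1) = 0.8004553584; N(-d2) = 0.8477804869; sqrt(T) = 1.2247448714
Term 1 = -46.2300 * 0.9646402935 * 0.2795783106 * 0.1500 / (2 * 1.2247448714) = -0.7634988763
Term 2 = 0.0160 * 54.2400 * 0.9762857098 * 0.8477804869 = 0.7182903176
Term 3 = -0.0240 * 46.2300 * 0.9646402935 * 0.8004553584 = -0.8567175232
Theta = -0.7634988763 + (0.7182903176) + (-0.8567175232) = -0.901926

Answer: Theta = -0.901926


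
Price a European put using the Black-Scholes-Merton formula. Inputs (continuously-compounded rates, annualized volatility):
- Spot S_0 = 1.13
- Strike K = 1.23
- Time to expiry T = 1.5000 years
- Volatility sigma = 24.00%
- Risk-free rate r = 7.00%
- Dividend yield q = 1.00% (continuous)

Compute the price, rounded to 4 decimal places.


Answer: Price = 0.1269

Derivation:
d1 = (ln(S/K) + (r - q + 0.5*sigma^2) * T) / (sigma * sqrt(T)) = 0.16467193
d2 = d1 - sigma * sqrt(T) = -0.12926684
exp(-rT) = 0.90032452; exp(-qT) = 0.98511194
P = K * exp(-rT) * N(-d2) - S_0 * exp(-qT) * N(-d1)
N(-d1) = 0.43460111; N(-d2) = 0.55142675
P = 1.2300 * 0.90032452 * 0.55142675 - 1.1300 * 0.98511194 * 0.43460111 = 0.1269


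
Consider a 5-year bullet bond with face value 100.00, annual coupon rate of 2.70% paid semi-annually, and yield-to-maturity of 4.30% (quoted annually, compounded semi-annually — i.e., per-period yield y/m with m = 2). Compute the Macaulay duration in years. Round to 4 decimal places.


Answer: Macaulay duration = 4.6971 years

Derivation:
Coupon per period c = face * coupon_rate / m = 1.350000
Periods per year m = 2; per-period yield y/m = 0.021500
Number of cashflows N = 10
Cashflows (t years, CF_t, discount factor 1/(1+y/m)^(m*t), PV):
  t = 0.5000: CF_t = 1.350000, DF = 0.978953, PV = 1.321586
  t = 1.0000: CF_t = 1.350000, DF = 0.958348, PV = 1.293770
  t = 1.5000: CF_t = 1.350000, DF = 0.938177, PV = 1.266539
  t = 2.0000: CF_t = 1.350000, DF = 0.918431, PV = 1.239882
  t = 2.5000: CF_t = 1.350000, DF = 0.899100, PV = 1.213785
  t = 3.0000: CF_t = 1.350000, DF = 0.880177, PV = 1.188238
  t = 3.5000: CF_t = 1.350000, DF = 0.861651, PV = 1.163229
  t = 4.0000: CF_t = 1.350000, DF = 0.843515, PV = 1.138746
  t = 4.5000: CF_t = 1.350000, DF = 0.825762, PV = 1.114778
  t = 5.0000: CF_t = 101.350000, DF = 0.808381, PV = 81.929451
Price P = sum_t PV_t = 92.870004
Macaulay numerator sum_t t * PV_t:
  t * PV_t at t = 0.5000: 0.660793
  t * PV_t at t = 1.0000: 1.293770
  t * PV_t at t = 1.5000: 1.899809
  t * PV_t at t = 2.0000: 2.479764
  t * PV_t at t = 2.5000: 3.034464
  t * PV_t at t = 3.0000: 3.564715
  t * PV_t at t = 3.5000: 4.071301
  t * PV_t at t = 4.0000: 4.554983
  t * PV_t at t = 4.5000: 5.016501
  t * PV_t at t = 5.0000: 409.647254
Macaulay duration D = (sum_t t * PV_t) / P = 436.223353 / 92.870004 = 4.697139


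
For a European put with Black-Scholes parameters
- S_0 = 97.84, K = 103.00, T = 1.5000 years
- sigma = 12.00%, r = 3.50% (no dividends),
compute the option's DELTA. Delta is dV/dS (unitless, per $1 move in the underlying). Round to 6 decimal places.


Answer: Delta = -0.467721

Derivation:
d1 = 0.0809998843; d2 = -0.0659695002
phi(d1) = 0.3976356983; exp(-qT) = 1.0000000000; exp(-rT) = 0.9488543211
N(-d1) = 0.4677210222
Delta = -exp(-qT) * N(-d1) = -1.0000000000 * 0.4677210222 = -0.467721


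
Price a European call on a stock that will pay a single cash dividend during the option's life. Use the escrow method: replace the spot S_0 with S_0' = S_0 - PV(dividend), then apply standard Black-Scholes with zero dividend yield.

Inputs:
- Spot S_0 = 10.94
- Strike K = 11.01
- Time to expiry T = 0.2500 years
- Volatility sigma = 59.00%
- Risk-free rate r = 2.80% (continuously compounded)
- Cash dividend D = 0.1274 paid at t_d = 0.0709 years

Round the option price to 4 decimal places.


PV(D) = D * exp(-r * t_d) = 0.1274 * 0.99801677 = 0.12714734
S_0' = S_0 - PV(D) = 10.9400 - 0.12714734 = 10.81285266
d1 = (ln(S_0'/K) + (r + sigma^2/2)*T) / (sigma*sqrt(T)) = 0.10997979
d2 = d1 - sigma*sqrt(T) = -0.18502021
exp(-rT) = 0.99302444
N(d1) = 0.54378730; N(d2) = 0.42660659
C = S_0' * N(d1) - K * exp(-rT) * N(d2) = 10.81285266 * 0.54378730 - 11.0100 * 0.99302444 * 0.42660659 = 1.2157

Answer: Price = 1.2157


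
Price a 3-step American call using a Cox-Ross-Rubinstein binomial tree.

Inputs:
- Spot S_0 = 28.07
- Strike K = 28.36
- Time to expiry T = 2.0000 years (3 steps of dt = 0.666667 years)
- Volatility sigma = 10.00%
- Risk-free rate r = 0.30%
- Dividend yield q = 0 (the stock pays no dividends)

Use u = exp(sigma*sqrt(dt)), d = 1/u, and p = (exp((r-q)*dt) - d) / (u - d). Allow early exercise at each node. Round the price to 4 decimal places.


Answer: Price = V(0,0) = 1.6563

Derivation:
dt = T/N = 0.666667
u = exp(sigma*sqrt(dt)) = 1.085076; d = 1/u = 0.921595
p = (exp((r-q)*dt) - d) / (u - d) = 0.491845
Discount per step: exp(-r*dt) = 0.998002
Stock lattice S(k, i) with i counting down-moves:
  k=0: S(0,0) = 28.0700
  k=1: S(1,0) = 30.4581; S(1,1) = 25.8692
  k=2: S(2,0) = 33.0493; S(2,1) = 28.0700; S(2,2) = 23.8409
  k=3: S(3,0) = 35.8610; S(3,1) = 30.4581; S(3,2) = 25.8692; S(3,3) = 21.9716
Terminal payoffs V(N, i) = max(S_T - K, 0):
  V(3,0) = 7.501000; V(3,1) = 2.098072; V(3,2) = 0.000000; V(3,3) = 0.000000
Backward induction: V(k, i) = exp(-r*dt) * [p * V(k+1, i) + (1-p) * V(k+1, i+1)]; then take max(V_cont, immediate exercise) for American.
  V(2,0) = exp(-r*dt) * [p*7.501000 + (1-p)*2.098072] = 4.745974; exercise = 4.689311; V(2,0) = max -> 4.745974
  V(2,1) = exp(-r*dt) * [p*2.098072 + (1-p)*0.000000] = 1.029864; exercise = 0.000000; V(2,1) = max -> 1.029864
  V(2,2) = exp(-r*dt) * [p*0.000000 + (1-p)*0.000000] = 0.000000; exercise = 0.000000; V(2,2) = max -> 0.000000
  V(1,0) = exp(-r*dt) * [p*4.745974 + (1-p)*1.029864] = 2.851905; exercise = 2.098072; V(1,0) = max -> 2.851905
  V(1,1) = exp(-r*dt) * [p*1.029864 + (1-p)*0.000000] = 0.505522; exercise = 0.000000; V(1,1) = max -> 0.505522
  V(0,0) = exp(-r*dt) * [p*2.851905 + (1-p)*0.505522] = 1.656263; exercise = 0.000000; V(0,0) = max -> 1.656263


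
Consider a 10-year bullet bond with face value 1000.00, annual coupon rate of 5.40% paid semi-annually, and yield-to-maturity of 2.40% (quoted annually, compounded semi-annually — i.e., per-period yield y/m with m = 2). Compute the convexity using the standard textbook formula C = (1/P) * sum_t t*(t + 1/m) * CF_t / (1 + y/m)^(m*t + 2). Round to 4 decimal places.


Answer: Convexity = 77.2203

Derivation:
Coupon per period c = face * coupon_rate / m = 27.000000
Periods per year m = 2; per-period yield y/m = 0.012000
Number of cashflows N = 20
Cashflows (t years, CF_t, discount factor 1/(1+y/m)^(m*t), PV):
  t = 0.5000: CF_t = 27.000000, DF = 0.988142, PV = 26.679842
  t = 1.0000: CF_t = 27.000000, DF = 0.976425, PV = 26.363480
  t = 1.5000: CF_t = 27.000000, DF = 0.964847, PV = 26.050870
  t = 2.0000: CF_t = 27.000000, DF = 0.953406, PV = 25.741966
  t = 2.5000: CF_t = 27.000000, DF = 0.942101, PV = 25.436725
  t = 3.0000: CF_t = 27.000000, DF = 0.930930, PV = 25.135104
  t = 3.5000: CF_t = 27.000000, DF = 0.919891, PV = 24.837059
  t = 4.0000: CF_t = 27.000000, DF = 0.908983, PV = 24.542549
  t = 4.5000: CF_t = 27.000000, DF = 0.898205, PV = 24.251530
  t = 5.0000: CF_t = 27.000000, DF = 0.887554, PV = 23.963963
  t = 5.5000: CF_t = 27.000000, DF = 0.877030, PV = 23.679805
  t = 6.0000: CF_t = 27.000000, DF = 0.866630, PV = 23.399017
  t = 6.5000: CF_t = 27.000000, DF = 0.856354, PV = 23.121558
  t = 7.0000: CF_t = 27.000000, DF = 0.846200, PV = 22.847390
  t = 7.5000: CF_t = 27.000000, DF = 0.836166, PV = 22.576472
  t = 8.0000: CF_t = 27.000000, DF = 0.826251, PV = 22.308767
  t = 8.5000: CF_t = 27.000000, DF = 0.816453, PV = 22.044236
  t = 9.0000: CF_t = 27.000000, DF = 0.806772, PV = 21.782842
  t = 9.5000: CF_t = 27.000000, DF = 0.797205, PV = 21.524547
  t = 10.0000: CF_t = 1027.000000, DF = 0.787752, PV = 809.021743
Price P = sum_t PV_t = 1265.309466
Convexity numerator sum_t t*(t + 1/m) * CF_t / (1+y/m)^(m*t + 2):
  t = 0.5000: term = 13.025435
  t = 1.0000: term = 38.612949
  t = 1.5000: term = 76.310176
  t = 2.0000: term = 125.675521
  t = 2.5000: term = 186.277946
  t = 3.0000: term = 257.696763
  t = 3.5000: term = 339.521427
  t = 4.0000: term = 431.351333
  t = 4.5000: term = 532.795619
  t = 5.0000: term = 643.472969
  t = 5.5000: term = 763.011426
  t = 6.0000: term = 891.048198
  t = 6.5000: term = 1027.229477
  t = 7.0000: term = 1171.210258
  t = 7.5000: term = 1322.654159
  t = 8.0000: term = 1481.233248
  t = 8.5000: term = 1646.627870
  t = 9.0000: term = 1818.526478
  t = 9.5000: term = 1996.625470
  t = 10.0000: term = 82944.666937
Convexity = (1/P) * sum = 97707.573658 / 1265.309466 = 77.220298
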